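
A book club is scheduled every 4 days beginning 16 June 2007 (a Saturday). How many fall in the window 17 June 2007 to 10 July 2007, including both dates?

Occurrences land 4·i days after 16 June 2007 for i = 0, 1, 2, …
17 June 2007 is 1 day after the start; 1 ÷ 4 = 0 remainder 1; since the remainder is 1, round up to i = 1. First occurrence in the window: #2 on 20 June 2007 (1×4 = 4 days in).
10 July 2007 is 24 days after the start; 24 ÷ 4 = 6 remainder 0. Last occurrence in the window: #7 on 10 July 2007.
Occurrences #2 through #7: 6 in total.

6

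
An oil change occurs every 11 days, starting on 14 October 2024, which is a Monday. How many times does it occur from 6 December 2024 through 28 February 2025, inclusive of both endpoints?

8

Occurrences land 11·i days after 14 October 2024 for i = 0, 1, 2, …
6 December 2024 is 53 days after the start; 53 ÷ 11 = 4 remainder 9; since the remainder is 9, round up to i = 5. First occurrence in the window: #6 on 8 December 2024 (5×11 = 55 days in).
28 February 2025 is 137 days after the start; 137 ÷ 11 = 12 remainder 5. Last occurrence in the window: #13 on 23 February 2025.
Occurrences #6 through #13: 8 in total.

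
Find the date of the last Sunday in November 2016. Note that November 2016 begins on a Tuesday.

November 27, 2016

November 2016 begins on a Tuesday, so the first Sunday is November 6 (5 days later).
November 2016 has 30 days. Adding weeks: 6, 13, 20, 27 — the last one ≤ 30 is the 27th.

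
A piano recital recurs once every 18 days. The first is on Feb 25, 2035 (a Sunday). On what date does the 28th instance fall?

The 28th occurrence is 27 intervals after the first: 27 × 18 = 486 days after Feb 25, 2035.
Feb has 28 days — 3 days to the end of Feb leaves 483.
From end of Feb to end of 2035 is 306 days (177 left).
Jan has 31 days (146 left).
Feb has 29 days (117 left).
Mar has 31 days (86 left).
Apr has 30 days (56 left).
May has 31 days (25 left).
25 days into Jun → Jun 25, 2036.

Jun 25, 2036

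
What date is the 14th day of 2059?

2059-01-14

14 into January → January 14.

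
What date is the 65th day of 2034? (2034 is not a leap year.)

Mar 6, 2034

Jan has 31 days (65 − 31 = 34 remain).
Feb has 28 days (34 − 28 = 6 remain).
6 into Mar → Mar 6.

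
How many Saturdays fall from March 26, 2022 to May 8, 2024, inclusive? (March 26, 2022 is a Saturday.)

111

March 26, 2022 is a Saturday; the first Saturday on or after it is March 26, 2022.
From March 26, 2022 to May 8, 2024: 280 + 365 + 129 = 774 days (rest of 2022, 2023, to May 8, 2024 in 2024).
774 ÷ 7 = 110 full weeks with remainder 4, so 110 more Saturdays after the first → 111.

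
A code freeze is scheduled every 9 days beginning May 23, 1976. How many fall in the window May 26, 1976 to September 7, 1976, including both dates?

Occurrences land 9·i days after May 23, 1976 for i = 0, 1, 2, …
May 26, 1976 is 3 days after the start; 3 ÷ 9 = 0 remainder 3; since the remainder is 3, round up to i = 1. First occurrence in the window: #2 on June 1, 1976 (1×9 = 9 days in).
September 7, 1976 is 107 days after the start; 107 ÷ 9 = 11 remainder 8. Last occurrence in the window: #12 on August 30, 1976.
Occurrences #2 through #12: 11 in total.

11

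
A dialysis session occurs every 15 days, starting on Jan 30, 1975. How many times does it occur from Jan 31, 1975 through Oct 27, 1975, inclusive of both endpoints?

18

Occurrences land 15·i days after Jan 30, 1975 for i = 0, 1, 2, …
Jan 31, 1975 is 1 day after the start; 1 ÷ 15 = 0 remainder 1; since the remainder is 1, round up to i = 1. First occurrence in the window: #2 on Feb 14, 1975 (1×15 = 15 days in).
Oct 27, 1975 is 270 days after the start; 270 ÷ 15 = 18 remainder 0. Last occurrence in the window: #19 on Oct 27, 1975.
Occurrences #2 through #19: 18 in total.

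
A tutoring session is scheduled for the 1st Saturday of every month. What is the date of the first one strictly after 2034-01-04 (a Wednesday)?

January 2034 starts on a Sunday, so its 1st Saturday is 2034-01-07 (6 days in).
2034-01-07 is after 2034-01-04, so that is the next one.

2034-01-07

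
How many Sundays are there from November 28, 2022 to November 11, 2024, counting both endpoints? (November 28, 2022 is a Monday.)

November 28, 2022 is a Monday; the first Sunday on or after it is December 4, 2022 (6 days later).
From December 4, 2022 to November 11, 2024: 27 + 365 + 316 = 708 days (rest of 2022, 2023, to November 11, 2024 in 2024).
708 ÷ 7 = 101 full weeks with remainder 1, so 101 more Sundays after the first → 102.

102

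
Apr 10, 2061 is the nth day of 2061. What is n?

100

Days in months before Apr: 31 + 28 + 31 = 90.
Plus 10 days into Apr → day 100.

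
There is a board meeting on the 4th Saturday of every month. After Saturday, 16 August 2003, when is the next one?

August 2003 starts on a Friday; its first Saturday is the 2nd, so the 4th Saturday is the 23rd — 23 August 2003.
23 August 2003 is after 16 August 2003, so that is the next one.

23 August 2003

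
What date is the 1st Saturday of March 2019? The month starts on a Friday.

March 2019 begins on a Friday, so the first Saturday is March 2 (1 day later).

2 March 2019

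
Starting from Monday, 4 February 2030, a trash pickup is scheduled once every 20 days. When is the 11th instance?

23 August 2030

The 11th occurrence is 10 intervals after the first: 10 × 20 = 200 days after 4 February 2030.
February has 28 days — 24 days to the end of February leaves 176.
March has 31 days (145 left).
April has 30 days (115 left).
May has 31 days (84 left).
June has 30 days (54 left).
July has 31 days (23 left).
23 days into August → 23 August 2030.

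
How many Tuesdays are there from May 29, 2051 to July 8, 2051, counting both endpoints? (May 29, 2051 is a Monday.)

6

May 29, 2051 is a Monday; the first Tuesday on or after it is May 30, 2051 (1 day later).
From May 30, 2051 to July 8, 2051: 1 + 30 + 8 = 39 days (rest of May, June, July).
39 ÷ 7 = 5 full weeks with remainder 4, so 5 more Tuesdays after the first → 6.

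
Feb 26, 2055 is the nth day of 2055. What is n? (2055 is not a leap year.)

57

Days in months before Feb: 31 = 31.
Plus 26 days into Feb → day 57.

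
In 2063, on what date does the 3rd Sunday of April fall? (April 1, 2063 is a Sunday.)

15 April 2063

April 2063 begins on a Sunday, so the first Sunday is April 1.
The 3rd Sunday is 2 weeks later: 1 + 14 = 15.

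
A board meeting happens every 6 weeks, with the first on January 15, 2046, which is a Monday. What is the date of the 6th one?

The 6th occurrence is 5 intervals after the first: 5 × 42 = 210 days after January 15, 2046.
January has 31 days — 16 days to the end of January leaves 194.
February has 28 days (166 left).
March has 31 days (135 left).
April has 30 days (105 left).
May has 31 days (74 left).
June has 30 days (44 left).
July has 31 days (13 left).
13 days into August → August 13, 2046.

August 13, 2046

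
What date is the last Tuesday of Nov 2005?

Nov 29, 2005

Nov 2005 begins on a Tuesday, so the first Tuesday is Nov 1.
Nov 2005 has 30 days. Adding weeks: 1, 8, 15, 22, 29 — the last one ≤ 30 is the 29th.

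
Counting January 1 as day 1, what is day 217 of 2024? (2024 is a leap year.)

August 4, 2024

January has 31 days (217 − 31 = 186 remain).
February has 29 days (186 − 29 = 157 remain).
March has 31 days (157 − 31 = 126 remain).
April has 30 days (126 − 30 = 96 remain).
May has 31 days (96 − 31 = 65 remain).
June has 30 days (65 − 30 = 35 remain).
July has 31 days (35 − 31 = 4 remain).
4 into August → August 4.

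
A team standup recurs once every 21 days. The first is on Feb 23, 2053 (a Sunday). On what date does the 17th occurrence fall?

Jan 25, 2054

The 17th occurrence is 16 intervals after the first: 16 × 21 = 336 days after Feb 23, 2053.
Feb has 28 days — 5 days to the end of Feb leaves 331.
Mar has 31 days (300 left).
Apr has 30 days (270 left).
May has 31 days (239 left).
Jun has 30 days (209 left).
Jul has 31 days (178 left).
Aug has 31 days (147 left).
Sep has 30 days (117 left).
Oct has 31 days (86 left).
Nov has 30 days (56 left).
Dec has 31 days (25 left).
25 days into Jan → Jan 25, 2054.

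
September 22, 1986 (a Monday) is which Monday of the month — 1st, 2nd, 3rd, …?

Day 22 falls in week ⌈22/7⌉ of the month.
Days 1–7 hold the 1st Monday, 8–14 the 2nd, 15–21 the 3rd, 22–28 the 4th, 29–31 the 5th.
22 is in the range for the 4th.

4th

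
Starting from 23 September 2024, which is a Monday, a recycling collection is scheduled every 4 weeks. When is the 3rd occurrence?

18 November 2024

The 3rd occurrence is 2 intervals after the first: 2 × 28 = 56 days after 23 September 2024.
September has 30 days — 7 days to the end of September leaves 49.
October has 31 days (18 left).
18 days into November → 18 November 2024.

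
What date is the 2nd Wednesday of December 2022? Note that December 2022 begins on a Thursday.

2022-12-14

December 2022 begins on a Thursday, so the first Wednesday is December 7 (6 days later).
The 2nd Wednesday is 1 weeks later: 7 + 7 = 14.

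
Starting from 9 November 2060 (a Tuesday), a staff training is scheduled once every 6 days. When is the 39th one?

25 June 2061

The 39th occurrence is 38 intervals after the first: 38 × 6 = 228 days after 9 November 2060.
November has 30 days — 21 days to the end of November leaves 207.
December has 31 days (176 left).
January has 31 days (145 left).
February has 28 days (117 left).
March has 31 days (86 left).
April has 30 days (56 left).
May has 31 days (25 left).
25 days into June → 25 June 2061.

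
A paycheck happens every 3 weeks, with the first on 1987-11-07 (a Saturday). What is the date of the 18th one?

The 18th occurrence is 17 intervals after the first: 17 × 21 = 357 days after 1987-11-07.
November has 30 days — 23 days to the end of November leaves 334.
December has 31 days (303 left).
January has 31 days (272 left).
February has 29 days (243 left).
March has 31 days (212 left).
April has 30 days (182 left).
May has 31 days (151 left).
June has 30 days (121 left).
July has 31 days (90 left).
August has 31 days (59 left).
September has 30 days (29 left).
29 days into October → 1988-10-29.

1988-10-29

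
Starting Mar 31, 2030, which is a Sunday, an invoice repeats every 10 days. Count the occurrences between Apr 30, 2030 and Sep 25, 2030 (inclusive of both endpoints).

Occurrences land 10·i days after Mar 31, 2030 for i = 0, 1, 2, …
Apr 30, 2030 is 30 days after the start; 30 ÷ 10 = 3 remainder 0. First occurrence in the window: #4 on Apr 30, 2030 (3×10 = 30 days in).
Sep 25, 2030 is 178 days after the start; 178 ÷ 10 = 17 remainder 8. Last occurrence in the window: #18 on Sep 17, 2030.
Occurrences #4 through #18: 15 in total.

15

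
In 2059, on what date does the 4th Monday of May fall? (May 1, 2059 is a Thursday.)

May 2059 begins on a Thursday, so the first Monday is May 5 (4 days later).
The 4th Monday is 3 weeks later: 5 + 21 = 26.

2059-05-26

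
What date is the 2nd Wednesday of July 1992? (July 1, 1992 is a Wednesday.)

July 8, 1992

July 1992 begins on a Wednesday, so the first Wednesday is July 1.
The 2nd Wednesday is 1 weeks later: 1 + 7 = 8.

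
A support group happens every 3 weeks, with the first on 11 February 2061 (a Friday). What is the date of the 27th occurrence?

The 27th occurrence is 26 intervals after the first: 26 × 21 = 546 days after 11 February 2061.
February has 28 days — 17 days to the end of February leaves 529.
From end of February to end of 2061 is 306 days (223 left).
January has 31 days (192 left).
February has 28 days (164 left).
March has 31 days (133 left).
April has 30 days (103 left).
May has 31 days (72 left).
June has 30 days (42 left).
July has 31 days (11 left).
11 days into August → 11 August 2062.

11 August 2062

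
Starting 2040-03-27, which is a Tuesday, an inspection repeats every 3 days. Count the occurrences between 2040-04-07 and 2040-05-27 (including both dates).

17

Occurrences land 3·i days after 2040-03-27 for i = 0, 1, 2, …
2040-04-07 is 11 days after the start; 11 ÷ 3 = 3 remainder 2; since the remainder is 2, round up to i = 4. First occurrence in the window: #5 on 2040-04-08 (4×3 = 12 days in).
2040-05-27 is 61 days after the start; 61 ÷ 3 = 20 remainder 1. Last occurrence in the window: #21 on 2040-05-26.
Occurrences #5 through #21: 17 in total.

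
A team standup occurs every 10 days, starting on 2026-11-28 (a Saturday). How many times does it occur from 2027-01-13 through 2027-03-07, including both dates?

5

Occurrences land 10·i days after 2026-11-28 for i = 0, 1, 2, …
2027-01-13 is 46 days after the start; 46 ÷ 10 = 4 remainder 6; since the remainder is 6, round up to i = 5. First occurrence in the window: #6 on 2027-01-17 (5×10 = 50 days in).
2027-03-07 is 99 days after the start; 99 ÷ 10 = 9 remainder 9. Last occurrence in the window: #10 on 2027-02-26.
Occurrences #6 through #10: 5 in total.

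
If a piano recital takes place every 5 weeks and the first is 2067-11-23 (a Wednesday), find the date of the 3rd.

2068-02-01

The 3rd occurrence is 2 intervals after the first: 2 × 35 = 70 days after 2067-11-23.
November has 30 days — 7 days to the end of November leaves 63.
December has 31 days (32 left).
January has 31 days (1 left).
1 day into February → 2068-02-01.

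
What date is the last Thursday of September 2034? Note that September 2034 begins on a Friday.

September 2034 begins on a Friday, so the first Thursday is September 7 (6 days later).
September 2034 has 30 days. Adding weeks: 7, 14, 21, 28 — the last one ≤ 30 is the 28th.

2034-09-28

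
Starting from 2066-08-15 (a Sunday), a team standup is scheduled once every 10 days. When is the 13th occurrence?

The 13th occurrence is 12 intervals after the first: 12 × 10 = 120 days after 2066-08-15.
August has 31 days — 16 days to the end of August leaves 104.
September has 30 days (74 left).
October has 31 days (43 left).
November has 30 days (13 left).
13 days into December → 2066-12-13.

2066-12-13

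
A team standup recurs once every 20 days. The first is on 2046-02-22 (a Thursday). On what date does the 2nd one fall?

2046-03-14

The 2nd occurrence is 1 interval after the first: 1 × 20 = 20 days after 2046-02-22.
February has 28 days — 6 days to the end of February leaves 14.
14 days into March → 2046-03-14.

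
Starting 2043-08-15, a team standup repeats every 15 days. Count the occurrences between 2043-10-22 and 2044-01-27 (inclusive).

7

Occurrences land 15·i days after 2043-08-15 for i = 0, 1, 2, …
2043-10-22 is 68 days after the start; 68 ÷ 15 = 4 remainder 8; since the remainder is 8, round up to i = 5. First occurrence in the window: #6 on 2043-10-29 (5×15 = 75 days in).
2044-01-27 is 165 days after the start; 165 ÷ 15 = 11 remainder 0. Last occurrence in the window: #12 on 2044-01-27.
Occurrences #6 through #12: 7 in total.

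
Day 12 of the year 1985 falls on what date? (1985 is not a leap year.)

Jan 12, 1985

12 into Jan → Jan 12.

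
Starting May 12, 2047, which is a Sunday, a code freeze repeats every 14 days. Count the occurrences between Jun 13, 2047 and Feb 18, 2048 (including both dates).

Occurrences land 14·i days after May 12, 2047 for i = 0, 1, 2, …
Jun 13, 2047 is 32 days after the start; 32 ÷ 14 = 2 remainder 4; since the remainder is 4, round up to i = 3. First occurrence in the window: #4 on Jun 23, 2047 (3×14 = 42 days in).
Feb 18, 2048 is 282 days after the start; 282 ÷ 14 = 20 remainder 2. Last occurrence in the window: #21 on Feb 16, 2048.
Occurrences #4 through #21: 18 in total.

18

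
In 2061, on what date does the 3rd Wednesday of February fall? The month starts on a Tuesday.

2061-02-16

February 2061 begins on a Tuesday, so the first Wednesday is February 2 (1 day later).
The 3rd Wednesday is 2 weeks later: 2 + 14 = 16.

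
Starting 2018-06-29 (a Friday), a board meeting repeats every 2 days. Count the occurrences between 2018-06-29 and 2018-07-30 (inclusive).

Occurrences land 2·i days after 2018-06-29 for i = 0, 1, 2, …
The window opens on the start date, so the first occurrence inside is #1 on 2018-06-29.
2018-07-30 is 31 days after the start; 31 ÷ 2 = 15 remainder 1. Last occurrence in the window: #16 on 2018-07-29.
Occurrences #1 through #16: 16 in total.

16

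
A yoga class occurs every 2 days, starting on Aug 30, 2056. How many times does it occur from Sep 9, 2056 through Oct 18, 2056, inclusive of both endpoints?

Occurrences land 2·i days after Aug 30, 2056 for i = 0, 1, 2, …
Sep 9, 2056 is 10 days after the start; 10 ÷ 2 = 5 remainder 0. First occurrence in the window: #6 on Sep 9, 2056 (5×2 = 10 days in).
Oct 18, 2056 is 49 days after the start; 49 ÷ 2 = 24 remainder 1. Last occurrence in the window: #25 on Oct 17, 2056.
Occurrences #6 through #25: 20 in total.

20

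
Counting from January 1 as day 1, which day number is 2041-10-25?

Days in months before October: 31 + 28 + 31 + 30 + 31 + 30 + 31 + 31 + 30 = 273.
Plus 25 days into October → day 298.

298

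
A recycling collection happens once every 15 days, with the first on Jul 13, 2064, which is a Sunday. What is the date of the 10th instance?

Nov 25, 2064

The 10th occurrence is 9 intervals after the first: 9 × 15 = 135 days after Jul 13, 2064.
Jul has 31 days — 18 days to the end of Jul leaves 117.
Aug has 31 days (86 left).
Sep has 30 days (56 left).
Oct has 31 days (25 left).
25 days into Nov → Nov 25, 2064.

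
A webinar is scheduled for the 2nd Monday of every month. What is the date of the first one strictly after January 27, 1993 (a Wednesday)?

February 8, 1993

January 1993 starts on a Friday; its first Monday is the 4th, so the 2nd Monday is the 11th — January 11, 1993.
That is not after January 27, 1993, so look at February 1993.
February 1993 starts on a Monday; its first Monday is the 1st, so the 2nd Monday is the 8th — February 8, 1993.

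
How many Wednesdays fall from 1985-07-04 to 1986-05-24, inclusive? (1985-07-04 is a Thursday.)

1985-07-04 is a Thursday; the first Wednesday on or after it is 1985-07-10 (6 days later).
From 1985-07-10 to 1986-05-24: 21 + 31 + 30 + 31 + 30 + 31 + 31 + 28 + 31 + 30 + 24 = 318 days (rest of July, August, September, October, November, December, January, February, March, April, May).
318 ÷ 7 = 45 full weeks with remainder 3, so 45 more Wednesdays after the first → 46.

46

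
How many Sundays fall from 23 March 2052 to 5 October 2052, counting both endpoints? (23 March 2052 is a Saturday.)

23 March 2052 is a Saturday; the first Sunday on or after it is 24 March 2052 (1 day later).
From 24 March 2052 to 5 October 2052: 7 + 30 + 31 + 30 + 31 + 31 + 30 + 5 = 195 days (rest of March, April, May, June, July, August, September, October).
195 ÷ 7 = 27 full weeks with remainder 6, so 27 more Sundays after the first → 28.

28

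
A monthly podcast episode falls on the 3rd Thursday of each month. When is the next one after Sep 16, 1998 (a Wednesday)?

Sep 1998 starts on a Tuesday; its first Thursday is the 3rd, so the 3rd Thursday is the 17th — Sep 17, 1998.
Sep 17, 1998 is after Sep 16, 1998, so that is the next one.

Sep 17, 1998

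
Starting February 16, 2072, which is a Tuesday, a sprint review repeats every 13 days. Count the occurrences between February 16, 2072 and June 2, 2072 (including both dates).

9

Occurrences land 13·i days after February 16, 2072 for i = 0, 1, 2, …
The window opens on the start date, so the first occurrence inside is #1 on February 16, 2072.
June 2, 2072 is 107 days after the start; 107 ÷ 13 = 8 remainder 3. Last occurrence in the window: #9 on May 30, 2072.
Occurrences #1 through #9: 9 in total.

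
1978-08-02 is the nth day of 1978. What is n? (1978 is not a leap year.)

Days in months before August: 31 + 28 + 31 + 30 + 31 + 30 + 31 = 212.
Plus 2 days into August → day 214.

214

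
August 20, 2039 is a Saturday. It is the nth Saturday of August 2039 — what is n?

Day 20 falls in week ⌈20/7⌉ of the month.
Days 1–7 hold the 1st Saturday, 8–14 the 2nd, 15–21 the 3rd, 22–28 the 4th, 29–31 the 5th.
20 is in the range for the 3rd.

3rd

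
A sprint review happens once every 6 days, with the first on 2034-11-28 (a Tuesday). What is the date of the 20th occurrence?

2035-03-22

The 20th occurrence is 19 intervals after the first: 19 × 6 = 114 days after 2034-11-28.
November has 30 days — 2 days to the end of November leaves 112.
December has 31 days (81 left).
January has 31 days (50 left).
February has 28 days (22 left).
22 days into March → 2035-03-22.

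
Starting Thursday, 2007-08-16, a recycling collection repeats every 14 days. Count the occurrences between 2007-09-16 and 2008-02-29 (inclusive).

12

Occurrences land 14·i days after 2007-08-16 for i = 0, 1, 2, …
2007-09-16 is 31 days after the start; 31 ÷ 14 = 2 remainder 3; since the remainder is 3, round up to i = 3. First occurrence in the window: #4 on 2007-09-27 (3×14 = 42 days in).
2008-02-29 is 197 days after the start; 197 ÷ 14 = 14 remainder 1. Last occurrence in the window: #15 on 2008-02-28.
Occurrences #4 through #15: 12 in total.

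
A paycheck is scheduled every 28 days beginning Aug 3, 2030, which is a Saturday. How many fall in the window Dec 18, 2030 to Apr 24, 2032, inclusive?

18

Occurrences land 28·i days after Aug 3, 2030 for i = 0, 1, 2, …
Dec 18, 2030 is 137 days after the start; 137 ÷ 28 = 4 remainder 25; since the remainder is 25, round up to i = 5. First occurrence in the window: #6 on Dec 21, 2030 (5×28 = 140 days in).
Apr 24, 2032 is 630 days after the start; 630 ÷ 28 = 22 remainder 14. Last occurrence in the window: #23 on Apr 10, 2032.
Occurrences #6 through #23: 18 in total.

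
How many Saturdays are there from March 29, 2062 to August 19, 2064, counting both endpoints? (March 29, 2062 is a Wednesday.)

March 29, 2062 is a Wednesday; the first Saturday on or after it is April 1, 2062 (3 days later).
From April 1, 2062 to August 19, 2064: 274 + 365 + 232 = 871 days (rest of 2062, 2063, to August 19, 2064 in 2064).
871 ÷ 7 = 124 full weeks with remainder 3, so 124 more Saturdays after the first → 125.

125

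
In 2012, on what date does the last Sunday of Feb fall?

The first Sunday of Feb 2012 is Feb 5.
Feb 2012 has 29 days. Adding weeks: 5, 12, 19, 26 — the last one ≤ 29 is the 26th.

Feb 26, 2012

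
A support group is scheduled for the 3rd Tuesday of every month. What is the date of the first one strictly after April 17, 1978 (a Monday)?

April 18, 1978

April 1978 starts on a Saturday; its first Tuesday is the 4th, so the 3rd Tuesday is the 18th — April 18, 1978.
April 18, 1978 is after April 17, 1978, so that is the next one.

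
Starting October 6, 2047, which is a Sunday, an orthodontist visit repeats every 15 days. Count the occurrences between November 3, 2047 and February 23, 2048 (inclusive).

Occurrences land 15·i days after October 6, 2047 for i = 0, 1, 2, …
November 3, 2047 is 28 days after the start; 28 ÷ 15 = 1 remainder 13; since the remainder is 13, round up to i = 2. First occurrence in the window: #3 on November 5, 2047 (2×15 = 30 days in).
February 23, 2048 is 140 days after the start; 140 ÷ 15 = 9 remainder 5. Last occurrence in the window: #10 on February 18, 2048.
Occurrences #3 through #10: 8 in total.

8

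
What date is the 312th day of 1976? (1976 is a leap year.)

7 November 1976

January has 31 days (312 − 31 = 281 remain).
February has 29 days (281 − 29 = 252 remain).
March has 31 days (252 − 31 = 221 remain).
April has 30 days (221 − 30 = 191 remain).
May has 31 days (191 − 31 = 160 remain).
June has 30 days (160 − 30 = 130 remain).
July has 31 days (130 − 31 = 99 remain).
August has 31 days (99 − 31 = 68 remain).
September has 30 days (68 − 30 = 38 remain).
October has 31 days (38 − 31 = 7 remain).
7 into November → November 7.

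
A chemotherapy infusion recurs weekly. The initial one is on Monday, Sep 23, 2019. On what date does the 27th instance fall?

Mar 23, 2020

The 27th occurrence is 26 intervals after the first: 26 × 7 = 182 days after Sep 23, 2019.
Sep has 30 days — 7 days to the end of Sep leaves 175.
Oct has 31 days (144 left).
Nov has 30 days (114 left).
Dec has 31 days (83 left).
Jan has 31 days (52 left).
Feb has 29 days (23 left).
23 days into Mar → Mar 23, 2020.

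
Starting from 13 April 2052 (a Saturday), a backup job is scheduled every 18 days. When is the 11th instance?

10 October 2052

The 11th occurrence is 10 intervals after the first: 10 × 18 = 180 days after 13 April 2052.
April has 30 days — 17 days to the end of April leaves 163.
May has 31 days (132 left).
June has 30 days (102 left).
July has 31 days (71 left).
August has 31 days (40 left).
September has 30 days (10 left).
10 days into October → 10 October 2052.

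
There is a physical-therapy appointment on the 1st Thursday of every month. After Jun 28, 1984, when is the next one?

Jul 5, 1984

Jun 1984 starts on a Friday, so its 1st Thursday is Jun 7, 1984 (6 days in).
That is not after Jun 28, 1984, so look at Jul 1984.
Jul 1984 starts on a Sunday, so its 1st Thursday is Jul 5, 1984 (4 days in).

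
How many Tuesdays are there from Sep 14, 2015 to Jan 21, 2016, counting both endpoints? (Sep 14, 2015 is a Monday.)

19

Sep 14, 2015 is a Monday; the first Tuesday on or after it is Sep 15, 2015 (1 day later).
From Sep 15, 2015 to Jan 21, 2016: 15 + 31 + 30 + 31 + 21 = 128 days (rest of Sep, Oct, Nov, Dec, Jan).
128 ÷ 7 = 18 full weeks with remainder 2, so 18 more Tuesdays after the first → 19.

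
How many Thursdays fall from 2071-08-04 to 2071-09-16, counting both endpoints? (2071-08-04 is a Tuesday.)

6

2071-08-04 is a Tuesday; the first Thursday on or after it is 2071-08-06 (2 days later).
From 2071-08-06 to 2071-09-16: 25 + 16 = 41 days (rest of August, September).
41 ÷ 7 = 5 full weeks with remainder 6, so 5 more Thursdays after the first → 6.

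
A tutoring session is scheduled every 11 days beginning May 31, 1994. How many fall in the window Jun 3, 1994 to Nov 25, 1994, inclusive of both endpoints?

Occurrences land 11·i days after May 31, 1994 for i = 0, 1, 2, …
Jun 3, 1994 is 3 days after the start; 3 ÷ 11 = 0 remainder 3; since the remainder is 3, round up to i = 1. First occurrence in the window: #2 on Jun 11, 1994 (1×11 = 11 days in).
Nov 25, 1994 is 178 days after the start; 178 ÷ 11 = 16 remainder 2. Last occurrence in the window: #17 on Nov 23, 1994.
Occurrences #2 through #17: 16 in total.

16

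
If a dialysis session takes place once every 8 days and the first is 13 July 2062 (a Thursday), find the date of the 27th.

The 27th occurrence is 26 intervals after the first: 26 × 8 = 208 days after 13 July 2062.
July has 31 days — 18 days to the end of July leaves 190.
August has 31 days (159 left).
September has 30 days (129 left).
October has 31 days (98 left).
November has 30 days (68 left).
December has 31 days (37 left).
January has 31 days (6 left).
6 days into February → 6 February 2063.

6 February 2063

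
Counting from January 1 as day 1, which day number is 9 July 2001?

Days in months before July: 31 + 28 + 31 + 30 + 31 + 30 = 181.
Plus 9 days into July → day 190.

190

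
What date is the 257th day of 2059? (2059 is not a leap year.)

September 14, 2059

January has 31 days (257 − 31 = 226 remain).
February has 28 days (226 − 28 = 198 remain).
March has 31 days (198 − 31 = 167 remain).
April has 30 days (167 − 30 = 137 remain).
May has 31 days (137 − 31 = 106 remain).
June has 30 days (106 − 30 = 76 remain).
July has 31 days (76 − 31 = 45 remain).
August has 31 days (45 − 31 = 14 remain).
14 into September → September 14.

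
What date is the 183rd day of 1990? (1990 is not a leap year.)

January has 31 days (183 − 31 = 152 remain).
February has 28 days (152 − 28 = 124 remain).
March has 31 days (124 − 31 = 93 remain).
April has 30 days (93 − 30 = 63 remain).
May has 31 days (63 − 31 = 32 remain).
June has 30 days (32 − 30 = 2 remain).
2 into July → July 2.

July 2, 1990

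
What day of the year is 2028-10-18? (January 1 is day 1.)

Days in months before October: 31 + 29 + 31 + 30 + 31 + 30 + 31 + 31 + 30 = 274.
Plus 18 days into October → day 292.

292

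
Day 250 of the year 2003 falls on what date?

Sep 7, 2003

Jan has 31 days (250 − 31 = 219 remain).
Feb has 28 days (219 − 28 = 191 remain).
Mar has 31 days (191 − 31 = 160 remain).
Apr has 30 days (160 − 30 = 130 remain).
May has 31 days (130 − 31 = 99 remain).
Jun has 30 days (99 − 30 = 69 remain).
Jul has 31 days (69 − 31 = 38 remain).
Aug has 31 days (38 − 31 = 7 remain).
7 into Sep → Sep 7.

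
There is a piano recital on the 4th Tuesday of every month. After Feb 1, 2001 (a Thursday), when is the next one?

Feb 2001 starts on a Thursday; its first Tuesday is the 6th, so the 4th Tuesday is the 27th — Feb 27, 2001.
Feb 27, 2001 is after Feb 1, 2001, so that is the next one.

Feb 27, 2001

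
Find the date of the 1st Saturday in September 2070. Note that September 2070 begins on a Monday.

2070-09-06

September 2070 begins on a Monday, so the first Saturday is September 6 (5 days later).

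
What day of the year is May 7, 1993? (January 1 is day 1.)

Days in months before May: 31 + 28 + 31 + 30 = 120.
Plus 7 days into May → day 127.

127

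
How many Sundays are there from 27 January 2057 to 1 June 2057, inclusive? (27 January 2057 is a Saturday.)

27 January 2057 is a Saturday; the first Sunday on or after it is 28 January 2057 (1 day later).
From 28 January 2057 to 1 June 2057: 3 + 28 + 31 + 30 + 31 + 1 = 124 days (rest of January, February, March, April, May, June).
124 ÷ 7 = 17 full weeks with remainder 5, so 17 more Sundays after the first → 18.

18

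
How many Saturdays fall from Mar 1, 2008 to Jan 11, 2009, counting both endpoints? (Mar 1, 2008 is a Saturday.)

Mar 1, 2008 is a Saturday; the first Saturday on or after it is Mar 1, 2008.
From Mar 1, 2008 to Jan 11, 2009: 30 + 30 + 31 + 30 + 31 + 31 + 30 + 31 + 30 + 31 + 11 = 316 days (rest of Mar, Apr, May, Jun, Jul, Aug, Sep, Oct, Nov, Dec, Jan).
316 ÷ 7 = 45 full weeks with remainder 1, so 45 more Saturdays after the first → 46.

46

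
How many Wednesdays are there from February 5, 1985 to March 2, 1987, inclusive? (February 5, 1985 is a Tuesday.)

February 5, 1985 is a Tuesday; the first Wednesday on or after it is February 6, 1985 (1 day later).
From February 6, 1985 to March 2, 1987: 328 + 365 + 61 = 754 days (rest of 1985, 1986, to March 2, 1987 in 1987).
754 ÷ 7 = 107 full weeks with remainder 5, so 107 more Wednesdays after the first → 108.

108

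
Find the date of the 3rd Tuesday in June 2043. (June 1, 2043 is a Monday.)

June 2043 begins on a Monday, so the first Tuesday is June 2 (1 day later).
The 3rd Tuesday is 2 weeks later: 2 + 14 = 16.

16 June 2043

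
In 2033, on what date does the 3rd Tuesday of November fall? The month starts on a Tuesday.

November 2033 begins on a Tuesday, so the first Tuesday is November 1.
The 3rd Tuesday is 2 weeks later: 1 + 14 = 15.

15 November 2033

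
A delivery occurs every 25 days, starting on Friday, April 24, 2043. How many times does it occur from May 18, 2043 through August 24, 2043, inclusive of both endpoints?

4

Occurrences land 25·i days after April 24, 2043 for i = 0, 1, 2, …
May 18, 2043 is 24 days after the start; 24 ÷ 25 = 0 remainder 24; since the remainder is 24, round up to i = 1. First occurrence in the window: #2 on May 19, 2043 (1×25 = 25 days in).
August 24, 2043 is 122 days after the start; 122 ÷ 25 = 4 remainder 22. Last occurrence in the window: #5 on August 2, 2043.
Occurrences #2 through #5: 4 in total.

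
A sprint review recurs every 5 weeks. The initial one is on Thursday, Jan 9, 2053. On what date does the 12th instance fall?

The 12th occurrence is 11 intervals after the first: 11 × 35 = 385 days after Jan 9, 2053.
Jan has 31 days — 22 days to the end of Jan leaves 363.
Feb has 28 days (335 left).
Mar has 31 days (304 left).
Apr has 30 days (274 left).
May has 31 days (243 left).
Jun has 30 days (213 left).
Jul has 31 days (182 left).
Aug has 31 days (151 left).
Sep has 30 days (121 left).
Oct has 31 days (90 left).
Nov has 30 days (60 left).
Dec has 31 days (29 left).
29 days into Jan → Jan 29, 2054.

Jan 29, 2054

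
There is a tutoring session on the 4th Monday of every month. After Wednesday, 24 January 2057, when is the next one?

January 2057 starts on a Monday; its first Monday is the 1st, so the 4th Monday is the 22nd — 22 January 2057.
That is not after 24 January 2057, so look at February 2057.
February 2057 starts on a Thursday; its first Monday is the 5th, so the 4th Monday is the 26th — 26 February 2057.

26 February 2057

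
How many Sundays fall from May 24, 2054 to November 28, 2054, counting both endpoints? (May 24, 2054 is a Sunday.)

27

May 24, 2054 is a Sunday; the first Sunday on or after it is May 24, 2054.
From May 24, 2054 to November 28, 2054: 7 + 30 + 31 + 31 + 30 + 31 + 28 = 188 days (rest of May, June, July, August, September, October, November).
188 ÷ 7 = 26 full weeks with remainder 6, so 26 more Sundays after the first → 27.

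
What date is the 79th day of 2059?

January has 31 days (79 − 31 = 48 remain).
February has 28 days (48 − 28 = 20 remain).
20 into March → March 20.

2059-03-20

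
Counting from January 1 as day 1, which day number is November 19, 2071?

Days in months before November: 31 + 28 + 31 + 30 + 31 + 30 + 31 + 31 + 30 + 31 = 304.
Plus 19 days into November → day 323.

323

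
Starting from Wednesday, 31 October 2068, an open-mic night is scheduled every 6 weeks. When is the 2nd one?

The 2nd occurrence is 1 interval after the first: 1 × 42 = 42 days after 31 October 2068.
October has 31 days — 0 days to the end of October leaves 42.
November has 30 days (12 left).
12 days into December → 12 December 2068.

12 December 2068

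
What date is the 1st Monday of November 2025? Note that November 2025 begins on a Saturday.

November 2025 begins on a Saturday, so the first Monday is November 3 (2 days later).

November 3, 2025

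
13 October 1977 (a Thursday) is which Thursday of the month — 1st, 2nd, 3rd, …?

Day 13 falls in week ⌈13/7⌉ of the month.
Days 1–7 hold the 1st Thursday, 8–14 the 2nd, 15–21 the 3rd, 22–28 the 4th, 29–31 the 5th.
13 is in the range for the 2nd.

2nd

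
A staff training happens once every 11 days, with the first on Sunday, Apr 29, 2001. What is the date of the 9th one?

The 9th occurrence is 8 intervals after the first: 8 × 11 = 88 days after Apr 29, 2001.
Apr has 30 days — 1 day to the end of Apr leaves 87.
May has 31 days (56 left).
Jun has 30 days (26 left).
26 days into Jul → Jul 26, 2001.

Jul 26, 2001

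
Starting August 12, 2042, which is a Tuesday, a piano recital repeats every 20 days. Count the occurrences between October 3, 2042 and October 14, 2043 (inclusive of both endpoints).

Occurrences land 20·i days after August 12, 2042 for i = 0, 1, 2, …
October 3, 2042 is 52 days after the start; 52 ÷ 20 = 2 remainder 12; since the remainder is 12, round up to i = 3. First occurrence in the window: #4 on October 11, 2042 (3×20 = 60 days in).
October 14, 2043 is 428 days after the start; 428 ÷ 20 = 21 remainder 8. Last occurrence in the window: #22 on October 6, 2043.
Occurrences #4 through #22: 19 in total.

19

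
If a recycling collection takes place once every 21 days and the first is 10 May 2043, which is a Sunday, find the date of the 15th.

28 February 2044

The 15th occurrence is 14 intervals after the first: 14 × 21 = 294 days after 10 May 2043.
May has 31 days — 21 days to the end of May leaves 273.
June has 30 days (243 left).
July has 31 days (212 left).
August has 31 days (181 left).
September has 30 days (151 left).
October has 31 days (120 left).
November has 30 days (90 left).
December has 31 days (59 left).
January has 31 days (28 left).
28 days into February → 28 February 2044.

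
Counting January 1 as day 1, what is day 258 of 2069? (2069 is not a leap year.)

January has 31 days (258 − 31 = 227 remain).
February has 28 days (227 − 28 = 199 remain).
March has 31 days (199 − 31 = 168 remain).
April has 30 days (168 − 30 = 138 remain).
May has 31 days (138 − 31 = 107 remain).
June has 30 days (107 − 30 = 77 remain).
July has 31 days (77 − 31 = 46 remain).
August has 31 days (46 − 31 = 15 remain).
15 into September → September 15.

15 September 2069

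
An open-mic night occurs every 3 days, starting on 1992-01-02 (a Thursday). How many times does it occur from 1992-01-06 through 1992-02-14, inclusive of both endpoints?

13

Occurrences land 3·i days after 1992-01-02 for i = 0, 1, 2, …
1992-01-06 is 4 days after the start; 4 ÷ 3 = 1 remainder 1; since the remainder is 1, round up to i = 2. First occurrence in the window: #3 on 1992-01-08 (2×3 = 6 days in).
1992-02-14 is 43 days after the start; 43 ÷ 3 = 14 remainder 1. Last occurrence in the window: #15 on 1992-02-13.
Occurrences #3 through #15: 13 in total.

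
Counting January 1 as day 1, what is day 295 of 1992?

October 21, 1992

January has 31 days (295 − 31 = 264 remain).
February has 29 days (264 − 29 = 235 remain).
March has 31 days (235 − 31 = 204 remain).
April has 30 days (204 − 30 = 174 remain).
May has 31 days (174 − 31 = 143 remain).
June has 30 days (143 − 30 = 113 remain).
July has 31 days (113 − 31 = 82 remain).
August has 31 days (82 − 31 = 51 remain).
September has 30 days (51 − 30 = 21 remain).
21 into October → October 21.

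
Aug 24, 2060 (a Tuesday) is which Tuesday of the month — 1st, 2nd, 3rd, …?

4th

Day 24 falls in week ⌈24/7⌉ of the month.
Days 1–7 hold the 1st Tuesday, 8–14 the 2nd, 15–21 the 3rd, 22–28 the 4th, 29–31 the 5th.
24 is in the range for the 4th.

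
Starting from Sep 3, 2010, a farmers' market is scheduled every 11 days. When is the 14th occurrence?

The 14th occurrence is 13 intervals after the first: 13 × 11 = 143 days after Sep 3, 2010.
Sep has 30 days — 27 days to the end of Sep leaves 116.
Oct has 31 days (85 left).
Nov has 30 days (55 left).
Dec has 31 days (24 left).
24 days into Jan → Jan 24, 2011.

Jan 24, 2011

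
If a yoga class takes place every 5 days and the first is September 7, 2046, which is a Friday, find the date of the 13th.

The 13th occurrence is 12 intervals after the first: 12 × 5 = 60 days after September 7, 2046.
September has 30 days — 23 days to the end of September leaves 37.
October has 31 days (6 left).
6 days into November → November 6, 2046.

November 6, 2046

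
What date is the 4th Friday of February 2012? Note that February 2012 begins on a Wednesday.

24 February 2012

February 2012 begins on a Wednesday, so the first Friday is February 3 (2 days later).
The 4th Friday is 3 weeks later: 3 + 21 = 24.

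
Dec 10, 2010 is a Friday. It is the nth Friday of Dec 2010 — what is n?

Day 10 falls in week ⌈10/7⌉ of the month.
Days 1–7 hold the 1st Friday, 8–14 the 2nd, 15–21 the 3rd, 22–28 the 4th, 29–31 the 5th.
10 is in the range for the 2nd.

2nd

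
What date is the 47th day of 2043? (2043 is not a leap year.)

Jan has 31 days (47 − 31 = 16 remain).
16 into Feb → Feb 16.

Feb 16, 2043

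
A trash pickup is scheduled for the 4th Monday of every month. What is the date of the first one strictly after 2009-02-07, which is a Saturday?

2009-02-23

February 2009 starts on a Sunday; its first Monday is the 2nd, so the 4th Monday is the 23rd — 2009-02-23.
2009-02-23 is after 2009-02-07, so that is the next one.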